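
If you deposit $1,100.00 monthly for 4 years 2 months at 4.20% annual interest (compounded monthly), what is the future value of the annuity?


Future value of an ordinary annuity: FV = PMT × ((1 + r)^n − 1) / r
Monthly rate r = 0.042/12 = 0.0035, n = 50
FV = $1,100.00 × ((1 + 0.042/12)^50 − 1) / (0.042/12)
FV = $1,100.00 × 54.537801
FV = $59,991.58

FV = PMT × ((1+r)^n - 1)/r = $59,991.58


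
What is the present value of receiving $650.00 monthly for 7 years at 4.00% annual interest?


Present value of an ordinary annuity: PV = PMT × (1 − (1 + r)^(−n)) / r
Monthly rate r = 0.04/12 ≈ 0.00333333, n = 84
PV = $650.00 × (1 − (1 + 0.04/12)^(−84)) / (0.04/12)
PV = $650.00 × 73.159278
PV = $47,553.53

PV = PMT × (1-(1+r)^(-n))/r = $47,553.53


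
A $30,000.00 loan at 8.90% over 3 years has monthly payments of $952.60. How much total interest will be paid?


Total paid over the life of the loan = PMT × n.
Total paid = $952.60 × 36 = $34,293.60
Total interest = total paid − principal = $34,293.60 − $30,000.00 = $4,293.60

Total interest = (PMT × n) - PV = $4,293.60


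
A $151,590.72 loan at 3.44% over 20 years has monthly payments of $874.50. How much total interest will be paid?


Total paid over the life of the loan = PMT × n.
Total paid = $874.50 × 240 = $209,880.00
Total interest = total paid − principal = $209,880.00 − $151,590.72 = $58,289.28

Total interest = (PMT × n) - PV = $58,289.28


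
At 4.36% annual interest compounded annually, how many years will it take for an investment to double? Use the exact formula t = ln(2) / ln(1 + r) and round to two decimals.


Doubling condition: (1 + r)^t = 2
Take ln of both sides: t × ln(1 + r) = ln(2)
t = ln(2) / ln(1 + r)
t = 0.693147 / 0.042676
t = 16.24

t = ln(2) / ln(1 + r) = 16.24 years


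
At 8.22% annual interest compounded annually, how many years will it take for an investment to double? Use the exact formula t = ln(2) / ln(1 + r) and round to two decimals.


Doubling condition: (1 + r)^t = 2
Take ln of both sides: t × ln(1 + r) = ln(2)
t = ln(2) / ln(1 + r)
t = 0.693147 / 0.078996
t = 8.77

t = ln(2) / ln(1 + r) = 8.77 years


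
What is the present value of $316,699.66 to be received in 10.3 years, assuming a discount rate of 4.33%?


Present value formula: PV = FV / (1 + r)^t
PV = $316,699.66 / (1 + 0.0433)^10.3
PV = $316,699.66 / 1.5474436
PV = $204,659.90

PV = FV / (1 + r)^t = $204,659.90


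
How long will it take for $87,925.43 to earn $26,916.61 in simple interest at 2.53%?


Rearrange the simple interest formula for t:
I = P × r × t  ⇒  t = I / (P × r)
t = $26,916.61 / ($87,925.43 × 0.0253)
t = 12.1

t = I/(P×r) = 12.1 years


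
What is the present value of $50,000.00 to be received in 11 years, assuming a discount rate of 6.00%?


Present value formula: PV = FV / (1 + r)^t
PV = $50,000.00 / (1 + 0.06)^11
PV = $50,000.00 / 1.8982986
PV = $26,339.38

PV = FV / (1 + r)^t = $26,339.38


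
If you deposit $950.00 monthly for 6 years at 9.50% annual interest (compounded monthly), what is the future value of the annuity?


Future value of an ordinary annuity: FV = PMT × ((1 + r)^n − 1) / r
Monthly rate r = 0.095/12 ≈ 0.00791667, n = 72
FV = $950.00 × ((1 + 0.095/12)^72 − 1) / (0.095/12)
FV = $950.00 × 96.543509
FV = $91,716.33

FV = PMT × ((1+r)^n - 1)/r = $91,716.33


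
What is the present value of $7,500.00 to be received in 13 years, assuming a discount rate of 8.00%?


Present value formula: PV = FV / (1 + r)^t
PV = $7,500.00 / (1 + 0.08)^13
PV = $7,500.00 / 2.719624
PV = $2,757.73

PV = FV / (1 + r)^t = $2,757.73


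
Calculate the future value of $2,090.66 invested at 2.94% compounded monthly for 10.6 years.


Compound interest formula: A = P(1 + r/n)^(nt)
A = $2,090.66 × (1 + 0.0294/12)^(12 × 10.6)
Growth factor: (1 + 0.0294/12)^127.2 = 1.365143
A = $2,090.66 × 1.365143
A = $2,854.05

A = P(1 + r/n)^(nt) = $2,854.05


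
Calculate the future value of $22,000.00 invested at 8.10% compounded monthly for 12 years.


Compound interest formula: A = P(1 + r/n)^(nt)
A = $22,000.00 × (1 + 0.081/12)^(12 × 12)
Growth factor: (1 + 0.081/12)^144 = 2.6346074
A = $22,000.00 × 2.6346074
A = $57,961.36

A = P(1 + r/n)^(nt) = $57,961.36


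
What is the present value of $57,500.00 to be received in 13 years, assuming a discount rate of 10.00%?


Present value formula: PV = FV / (1 + r)^t
PV = $57,500.00 / (1 + 0.1)^13
PV = $57,500.00 / 3.452271
PV = $16,655.70

PV = FV / (1 + r)^t = $16,655.70


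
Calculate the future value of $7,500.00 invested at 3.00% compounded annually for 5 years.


Compound interest formula: A = P(1 + r/n)^(nt)
A = $7,500.00 × (1 + 0.03/1)^(1 × 5)
Growth factor: (1 + 0.03/1)^5 = 1.1592741
A = $7,500.00 × 1.1592741
A = $8,694.56

A = P(1 + r/n)^(nt) = $8,694.56


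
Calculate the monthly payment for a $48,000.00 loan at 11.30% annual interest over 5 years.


Loan payment formula: PMT = PV × r / (1 − (1 + r)^(−n))
Monthly rate r = 0.113/12 ≈ 0.00941667, n = 60 months
Denominator: 1 − (1 + 0.113/12)^(−60) = 0.430135
PMT = $48,000.00 × (0.113/12) / 0.430135
PMT = $1,050.83 per month

PMT = PV × r / (1-(1+r)^(-n)) = $1,050.83/month


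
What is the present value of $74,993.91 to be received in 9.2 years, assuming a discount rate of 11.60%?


Present value formula: PV = FV / (1 + r)^t
PV = $74,993.91 / (1 + 0.116)^9.2
PV = $74,993.91 / 2.7447993
PV = $27,322.18

PV = FV / (1 + r)^t = $27,322.18


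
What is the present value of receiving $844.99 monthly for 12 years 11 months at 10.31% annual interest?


Present value of an ordinary annuity: PV = PMT × (1 − (1 + r)^(−n)) / r
Monthly rate r = 0.1031/12 ≈ 0.00859167, n = 155
PV = $844.99 × (1 − (1 + 0.1031/12)^(−155)) / (0.1031/12)
PV = $844.99 × 85.486097
PV = $72,234.90

PV = PMT × (1-(1+r)^(-n))/r = $72,234.90


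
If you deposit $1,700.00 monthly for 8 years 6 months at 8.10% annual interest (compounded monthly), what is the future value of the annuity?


Future value of an ordinary annuity: FV = PMT × ((1 + r)^n − 1) / r
Monthly rate r = 0.081/12 = 0.00675, n = 102
FV = $1,700.00 × ((1 + 0.081/12)^102 − 1) / (0.081/12)
FV = $1,700.00 × 146.092949
FV = $248,358.01

FV = PMT × ((1+r)^n - 1)/r = $248,358.01


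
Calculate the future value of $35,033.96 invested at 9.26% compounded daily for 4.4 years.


Compound interest formula: A = P(1 + r/n)^(nt)
A = $35,033.96 × (1 + 0.0926/365)^(365 × 4.4)
Growth factor: (1 + 0.0926/365)^1606 = 1.5028876
A = $35,033.96 × 1.5028876
A = $52,652.10

A = P(1 + r/n)^(nt) = $52,652.10


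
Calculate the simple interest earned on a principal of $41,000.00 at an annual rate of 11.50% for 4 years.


Simple interest formula: I = P × r × t
I = $41,000.00 × 0.115 × 4
I = $18,860.00

I = P × r × t = $18,860.00


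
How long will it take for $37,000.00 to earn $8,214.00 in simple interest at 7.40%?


Rearrange the simple interest formula for t:
I = P × r × t  ⇒  t = I / (P × r)
t = $8,214.00 / ($37,000.00 × 0.074)
t = 3

t = I/(P×r) = 3 years


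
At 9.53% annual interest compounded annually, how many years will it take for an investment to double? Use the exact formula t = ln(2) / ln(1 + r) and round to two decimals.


Doubling condition: (1 + r)^t = 2
Take ln of both sides: t × ln(1 + r) = ln(2)
t = ln(2) / ln(1 + r)
t = 0.693147 / 0.091028
t = 7.61

t = ln(2) / ln(1 + r) = 7.61 years


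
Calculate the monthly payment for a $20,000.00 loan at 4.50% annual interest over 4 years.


Loan payment formula: PMT = PV × r / (1 − (1 + r)^(−n))
Monthly rate r = 0.045/12 = 0.00375, n = 48 months
Denominator: 1 − (1 + 0.045/12)^(−48) = 0.164449
PMT = $20,000.00 × (0.045/12) / 0.164449
PMT = $456.07 per month

PMT = PV × r / (1-(1+r)^(-n)) = $456.07/month


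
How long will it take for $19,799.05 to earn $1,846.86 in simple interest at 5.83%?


Rearrange the simple interest formula for t:
I = P × r × t  ⇒  t = I / (P × r)
t = $1,846.86 / ($19,799.05 × 0.0583)
t = 1.6

t = I/(P×r) = 1.6 years


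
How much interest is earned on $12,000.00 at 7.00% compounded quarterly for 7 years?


Compound interest earned = final amount − principal.
A = P(1 + r/n)^(nt) = $12,000.00 × (1 + 0.07/4)^(4 × 7) = $19,504.95
Interest = A − P = $19,504.95 − $12,000.00 = $7,504.95

Interest = A - P = $7,504.95


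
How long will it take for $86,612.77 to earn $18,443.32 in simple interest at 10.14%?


Rearrange the simple interest formula for t:
I = P × r × t  ⇒  t = I / (P × r)
t = $18,443.32 / ($86,612.77 × 0.1014)
t = 2.1

t = I/(P×r) = 2.1 years


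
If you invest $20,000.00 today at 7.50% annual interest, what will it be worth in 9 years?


Future value formula: FV = PV × (1 + r)^t
FV = $20,000.00 × (1 + 0.075)^9
FV = $20,000.00 × 1.9172387
FV = $38,344.77

FV = PV × (1 + r)^t = $38,344.77


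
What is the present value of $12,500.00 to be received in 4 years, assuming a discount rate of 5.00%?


Present value formula: PV = FV / (1 + r)^t
PV = $12,500.00 / (1 + 0.05)^4
PV = $12,500.00 / 1.215506
PV = $10,283.78

PV = FV / (1 + r)^t = $10,283.78


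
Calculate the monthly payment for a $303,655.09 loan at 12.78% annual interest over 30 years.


Loan payment formula: PMT = PV × r / (1 − (1 + r)^(−n))
Monthly rate r = 0.1278/12 = 0.01065, n = 360 months
Denominator: 1 − (1 + 0.1278/12)^(−360) = 0.977934
PMT = $303,655.09 × (0.1278/12) / 0.977934
PMT = $3,306.90 per month

PMT = PV × r / (1-(1+r)^(-n)) = $3,306.90/month


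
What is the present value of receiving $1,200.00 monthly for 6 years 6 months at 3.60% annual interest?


Present value of an ordinary annuity: PV = PMT × (1 − (1 + r)^(−n)) / r
Monthly rate r = 0.036/12 = 0.003, n = 78
PV = $1,200.00 × (1 − (1 + 0.036/12)^(−78)) / (0.036/12)
PV = $1,200.00 × 69.453641
PV = $83,344.37

PV = PMT × (1-(1+r)^(-n))/r = $83,344.37


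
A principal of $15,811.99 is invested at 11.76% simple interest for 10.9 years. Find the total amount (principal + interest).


Total amount formula: A = P(1 + rt) = P + P·r·t
Interest: I = P × r × t = $15,811.99 × 0.1176 × 10.9 = $20,268.44
A = P + I = $15,811.99 + $20,268.44 = $36,080.43

A = P + I = P(1 + rt) = $36,080.43


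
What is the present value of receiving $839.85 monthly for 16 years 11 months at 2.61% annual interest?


Present value of an ordinary annuity: PV = PMT × (1 − (1 + r)^(−n)) / r
Monthly rate r = 0.0261/12 = 0.002175, n = 203
PV = $839.85 × (1 − (1 + 0.0261/12)^(−203)) / (0.0261/12)
PV = $839.85 × 163.970846
PV = $137,710.92

PV = PMT × (1-(1+r)^(-n))/r = $137,710.92


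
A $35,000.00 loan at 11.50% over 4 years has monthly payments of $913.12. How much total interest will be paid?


Total paid over the life of the loan = PMT × n.
Total paid = $913.12 × 48 = $43,829.76
Total interest = total paid − principal = $43,829.76 − $35,000.00 = $8,829.76

Total interest = (PMT × n) - PV = $8,829.76


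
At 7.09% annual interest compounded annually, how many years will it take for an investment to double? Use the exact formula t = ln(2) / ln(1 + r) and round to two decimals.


Doubling condition: (1 + r)^t = 2
Take ln of both sides: t × ln(1 + r) = ln(2)
t = ln(2) / ln(1 + r)
t = 0.693147 / 0.068499
t = 10.12

t = ln(2) / ln(1 + r) = 10.12 years


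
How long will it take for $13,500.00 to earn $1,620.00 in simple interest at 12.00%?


Rearrange the simple interest formula for t:
I = P × r × t  ⇒  t = I / (P × r)
t = $1,620.00 / ($13,500.00 × 0.12)
t = 1

t = I/(P×r) = 1 year


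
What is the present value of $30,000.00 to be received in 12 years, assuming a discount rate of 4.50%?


Present value formula: PV = FV / (1 + r)^t
PV = $30,000.00 / (1 + 0.045)^12
PV = $30,000.00 / 1.695881
PV = $17,689.92

PV = FV / (1 + r)^t = $17,689.92


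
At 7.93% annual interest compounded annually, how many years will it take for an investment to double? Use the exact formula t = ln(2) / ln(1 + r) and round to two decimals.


Doubling condition: (1 + r)^t = 2
Take ln of both sides: t × ln(1 + r) = ln(2)
t = ln(2) / ln(1 + r)
t = 0.693147 / 0.076313
t = 9.08

t = ln(2) / ln(1 + r) = 9.08 years


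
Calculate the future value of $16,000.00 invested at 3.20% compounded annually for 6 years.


Compound interest formula: A = P(1 + r/n)^(nt)
A = $16,000.00 × (1 + 0.032/1)^(1 × 6)
Growth factor: (1 + 0.032/1)^6 = 1.208031
A = $16,000.00 × 1.208031
A = $19,328.50

A = P(1 + r/n)^(nt) = $19,328.50


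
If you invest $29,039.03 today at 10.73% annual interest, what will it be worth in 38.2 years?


Future value formula: FV = PV × (1 + r)^t
FV = $29,039.03 × (1 + 0.1073)^38.2
FV = $29,039.03 × 49.0833794
FV = $1,425,333.73

FV = PV × (1 + r)^t = $1,425,333.73


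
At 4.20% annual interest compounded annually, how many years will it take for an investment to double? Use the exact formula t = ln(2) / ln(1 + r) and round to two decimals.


Doubling condition: (1 + r)^t = 2
Take ln of both sides: t × ln(1 + r) = ln(2)
t = ln(2) / ln(1 + r)
t = 0.693147 / 0.041142
t = 16.85

t = ln(2) / ln(1 + r) = 16.85 years


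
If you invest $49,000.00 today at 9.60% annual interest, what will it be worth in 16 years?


Future value formula: FV = PV × (1 + r)^t
FV = $49,000.00 × (1 + 0.096)^16
FV = $49,000.00 × 4.334798
FV = $212,405.10

FV = PV × (1 + r)^t = $212,405.10


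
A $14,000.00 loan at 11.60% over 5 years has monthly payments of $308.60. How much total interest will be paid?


Total paid over the life of the loan = PMT × n.
Total paid = $308.60 × 60 = $18,516.00
Total interest = total paid − principal = $18,516.00 − $14,000.00 = $4,516.00

Total interest = (PMT × n) - PV = $4,516.00


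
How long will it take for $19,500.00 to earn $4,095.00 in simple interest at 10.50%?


Rearrange the simple interest formula for t:
I = P × r × t  ⇒  t = I / (P × r)
t = $4,095.00 / ($19,500.00 × 0.105)
t = 2

t = I/(P×r) = 2 years


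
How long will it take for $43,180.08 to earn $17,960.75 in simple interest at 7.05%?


Rearrange the simple interest formula for t:
I = P × r × t  ⇒  t = I / (P × r)
t = $17,960.75 / ($43,180.08 × 0.0705)
t = 5.9

t = I/(P×r) = 5.9 years


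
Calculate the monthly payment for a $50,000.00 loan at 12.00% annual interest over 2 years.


Loan payment formula: PMT = PV × r / (1 − (1 + r)^(−n))
Monthly rate r = 0.12/12 = 0.01, n = 24 months
Denominator: 1 − (1 + 0.12/12)^(−24) = 0.212434
PMT = $50,000.00 × (0.12/12) / 0.212434
PMT = $2,353.67 per month

PMT = PV × r / (1-(1+r)^(-n)) = $2,353.67/month


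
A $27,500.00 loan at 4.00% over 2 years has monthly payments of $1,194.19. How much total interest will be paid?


Total paid over the life of the loan = PMT × n.
Total paid = $1,194.19 × 24 = $28,660.56
Total interest = total paid − principal = $28,660.56 − $27,500.00 = $1,160.56

Total interest = (PMT × n) - PV = $1,160.56


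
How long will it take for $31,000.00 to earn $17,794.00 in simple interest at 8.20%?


Rearrange the simple interest formula for t:
I = P × r × t  ⇒  t = I / (P × r)
t = $17,794.00 / ($31,000.00 × 0.082)
t = 7

t = I/(P×r) = 7 years


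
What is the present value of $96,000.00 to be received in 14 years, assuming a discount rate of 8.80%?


Present value formula: PV = FV / (1 + r)^t
PV = $96,000.00 / (1 + 0.088)^14
PV = $96,000.00 / 3.256901
PV = $29,475.87

PV = FV / (1 + r)^t = $29,475.87


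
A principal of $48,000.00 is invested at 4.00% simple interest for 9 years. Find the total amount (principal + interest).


Total amount formula: A = P(1 + rt) = P + P·r·t
Interest: I = P × r × t = $48,000.00 × 0.04 × 9 = $17,280.00
A = P + I = $48,000.00 + $17,280.00 = $65,280.00

A = P + I = P(1 + rt) = $65,280.00


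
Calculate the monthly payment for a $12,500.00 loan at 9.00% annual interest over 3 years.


Loan payment formula: PMT = PV × r / (1 − (1 + r)^(−n))
Monthly rate r = 0.09/12 = 0.0075, n = 36 months
Denominator: 1 − (1 + 0.09/12)^(−36) = 0.235851
PMT = $12,500.00 × (0.09/12) / 0.235851
PMT = $397.50 per month

PMT = PV × r / (1-(1+r)^(-n)) = $397.50/month


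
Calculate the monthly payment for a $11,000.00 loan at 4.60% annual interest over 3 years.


Loan payment formula: PMT = PV × r / (1 − (1 + r)^(−n))
Monthly rate r = 0.046/12 ≈ 0.00383333, n = 36 months
Denominator: 1 − (1 + 0.046/12)^(−36) = 0.128671
PMT = $11,000.00 × (0.046/12) / 0.128671
PMT = $327.71 per month

PMT = PV × r / (1-(1+r)^(-n)) = $327.71/month


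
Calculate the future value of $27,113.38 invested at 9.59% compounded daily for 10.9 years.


Compound interest formula: A = P(1 + r/n)^(nt)
A = $27,113.38 × (1 + 0.0959/365)^(365 × 10.9)
Growth factor: (1 + 0.0959/365)^3978.5 = 2.8438896
A = $27,113.38 × 2.8438896
A = $77,107.46

A = P(1 + r/n)^(nt) = $77,107.46


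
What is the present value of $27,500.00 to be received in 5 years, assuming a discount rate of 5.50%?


Present value formula: PV = FV / (1 + r)^t
PV = $27,500.00 / (1 + 0.055)^5
PV = $27,500.00 / 1.306960
PV = $21,041.19

PV = FV / (1 + r)^t = $21,041.19


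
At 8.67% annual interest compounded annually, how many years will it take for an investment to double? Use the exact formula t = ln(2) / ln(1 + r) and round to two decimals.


Doubling condition: (1 + r)^t = 2
Take ln of both sides: t × ln(1 + r) = ln(2)
t = ln(2) / ln(1 + r)
t = 0.693147 / 0.083146
t = 8.34

t = ln(2) / ln(1 + r) = 8.34 years


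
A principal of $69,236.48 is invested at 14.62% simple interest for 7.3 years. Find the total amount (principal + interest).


Total amount formula: A = P(1 + rt) = P + P·r·t
Interest: I = P × r × t = $69,236.48 × 0.1462 × 7.3 = $73,893.33
A = P + I = $69,236.48 + $73,893.33 = $143,129.81

A = P + I = P(1 + rt) = $143,129.81


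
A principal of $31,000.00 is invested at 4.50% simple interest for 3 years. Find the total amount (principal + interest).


Total amount formula: A = P(1 + rt) = P + P·r·t
Interest: I = P × r × t = $31,000.00 × 0.045 × 3 = $4,185.00
A = P + I = $31,000.00 + $4,185.00 = $35,185.00

A = P + I = P(1 + rt) = $35,185.00


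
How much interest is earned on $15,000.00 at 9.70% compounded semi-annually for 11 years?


Compound interest earned = final amount − principal.
A = P(1 + r/n)^(nt) = $15,000.00 × (1 + 0.097/2)^(2 × 11) = $42,520.35
Interest = A − P = $42,520.35 − $15,000.00 = $27,520.35

Interest = A - P = $27,520.35


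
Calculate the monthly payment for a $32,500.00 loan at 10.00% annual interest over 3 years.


Loan payment formula: PMT = PV × r / (1 − (1 + r)^(−n))
Monthly rate r = 0.1/12 ≈ 0.00833333, n = 36 months
Denominator: 1 − (1 + 0.1/12)^(−36) = 0.258260
PMT = $32,500.00 × (0.1/12) / 0.258260
PMT = $1,048.68 per month

PMT = PV × r / (1-(1+r)^(-n)) = $1,048.68/month


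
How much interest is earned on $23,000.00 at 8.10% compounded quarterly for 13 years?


Compound interest earned = final amount − principal.
A = P(1 + r/n)^(nt) = $23,000.00 × (1 + 0.081/4)^(4 × 13) = $65,233.58
Interest = A − P = $65,233.58 − $23,000.00 = $42,233.58

Interest = A - P = $42,233.58


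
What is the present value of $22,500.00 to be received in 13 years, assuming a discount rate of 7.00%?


Present value formula: PV = FV / (1 + r)^t
PV = $22,500.00 / (1 + 0.07)^13
PV = $22,500.00 / 2.409845
PV = $9,336.70

PV = FV / (1 + r)^t = $9,336.70


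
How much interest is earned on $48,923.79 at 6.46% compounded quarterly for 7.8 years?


Compound interest earned = final amount − principal.
A = P(1 + r/n)^(nt) = $48,923.79 × (1 + 0.0646/4)^(4 × 7.8) = $80,649.95
Interest = A − P = $80,649.95 − $48,923.79 = $31,726.16

Interest = A - P = $31,726.16


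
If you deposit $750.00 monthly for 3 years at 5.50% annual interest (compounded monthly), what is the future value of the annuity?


Future value of an ordinary annuity: FV = PMT × ((1 + r)^n − 1) / r
Monthly rate r = 0.055/12 ≈ 0.00458333, n = 36
FV = $750.00 × ((1 + 0.055/12)^36 − 1) / (0.055/12)
FV = $750.00 × 39.043331
FV = $29,282.50

FV = PMT × ((1+r)^n - 1)/r = $29,282.50


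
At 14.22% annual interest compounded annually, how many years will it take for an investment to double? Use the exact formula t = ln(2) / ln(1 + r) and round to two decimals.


Doubling condition: (1 + r)^t = 2
Take ln of both sides: t × ln(1 + r) = ln(2)
t = ln(2) / ln(1 + r)
t = 0.693147 / 0.132956
t = 5.21

t = ln(2) / ln(1 + r) = 5.21 years


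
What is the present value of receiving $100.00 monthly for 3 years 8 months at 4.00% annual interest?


Present value of an ordinary annuity: PV = PMT × (1 − (1 + r)^(−n)) / r
Monthly rate r = 0.04/12 ≈ 0.00333333, n = 44
PV = $100.00 × (1 − (1 + 0.04/12)^(−44)) / (0.04/12)
PV = $100.00 × 40.862266
PV = $4,086.23

PV = PMT × (1-(1+r)^(-n))/r = $4,086.23


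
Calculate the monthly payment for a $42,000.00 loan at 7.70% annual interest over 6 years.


Loan payment formula: PMT = PV × r / (1 − (1 + r)^(−n))
Monthly rate r = 0.077/12 ≈ 0.00641667, n = 72 months
Denominator: 1 − (1 + 0.077/12)^(−72) = 0.369047
PMT = $42,000.00 × (0.077/12) / 0.369047
PMT = $730.26 per month

PMT = PV × r / (1-(1+r)^(-n)) = $730.26/month


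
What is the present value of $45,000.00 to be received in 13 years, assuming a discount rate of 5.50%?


Present value formula: PV = FV / (1 + r)^t
PV = $45,000.00 / (1 + 0.055)^13
PV = $45,000.00 / 2.005774
PV = $22,435.23

PV = FV / (1 + r)^t = $22,435.23


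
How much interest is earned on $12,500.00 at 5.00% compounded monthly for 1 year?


Compound interest earned = final amount − principal.
A = P(1 + r/n)^(nt) = $12,500.00 × (1 + 0.05/12)^(12 × 1) = $13,139.52
Interest = A − P = $13,139.52 − $12,500.00 = $639.52

Interest = A - P = $639.52


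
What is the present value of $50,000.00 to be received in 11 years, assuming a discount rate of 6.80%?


Present value formula: PV = FV / (1 + r)^t
PV = $50,000.00 / (1 + 0.068)^11
PV = $50,000.00 / 2.0619768
PV = $24,248.58

PV = FV / (1 + r)^t = $24,248.58


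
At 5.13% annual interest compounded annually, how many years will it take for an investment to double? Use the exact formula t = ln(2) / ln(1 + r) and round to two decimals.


Doubling condition: (1 + r)^t = 2
Take ln of both sides: t × ln(1 + r) = ln(2)
t = ln(2) / ln(1 + r)
t = 0.693147 / 0.050027
t = 13.86

t = ln(2) / ln(1 + r) = 13.86 years


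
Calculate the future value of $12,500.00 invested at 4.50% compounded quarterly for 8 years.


Compound interest formula: A = P(1 + r/n)^(nt)
A = $12,500.00 × (1 + 0.045/4)^(4 × 8)
Growth factor: (1 + 0.045/4)^32 = 1.430451
A = $12,500.00 × 1.430451
A = $17,880.64

A = P(1 + r/n)^(nt) = $17,880.64


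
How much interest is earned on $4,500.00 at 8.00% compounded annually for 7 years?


Compound interest earned = final amount − principal.
A = P(1 + r/n)^(nt) = $4,500.00 × (1 + 0.08/1)^(1 × 7) = $7,712.21
Interest = A − P = $7,712.21 − $4,500.00 = $3,212.21

Interest = A - P = $3,212.21


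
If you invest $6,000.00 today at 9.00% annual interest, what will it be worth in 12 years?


Future value formula: FV = PV × (1 + r)^t
FV = $6,000.00 × (1 + 0.09)^12
FV = $6,000.00 × 2.812665
FV = $16,875.99

FV = PV × (1 + r)^t = $16,875.99


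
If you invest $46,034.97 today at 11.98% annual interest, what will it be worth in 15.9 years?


Future value formula: FV = PV × (1 + r)^t
FV = $46,034.97 × (1 + 0.1198)^15.9
FV = $46,034.97 × 6.044124
FV = $278,241.07

FV = PV × (1 + r)^t = $278,241.07


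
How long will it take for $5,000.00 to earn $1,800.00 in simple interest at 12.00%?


Rearrange the simple interest formula for t:
I = P × r × t  ⇒  t = I / (P × r)
t = $1,800.00 / ($5,000.00 × 0.12)
t = 3

t = I/(P×r) = 3 years


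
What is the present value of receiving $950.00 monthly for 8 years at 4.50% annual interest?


Present value of an ordinary annuity: PV = PMT × (1 − (1 + r)^(−n)) / r
Monthly rate r = 0.045/12 = 0.00375, n = 96
PV = $950.00 × (1 − (1 + 0.045/12)^(−96)) / (0.045/12)
PV = $950.00 × 80.494336
PV = $76,469.62

PV = PMT × (1-(1+r)^(-n))/r = $76,469.62


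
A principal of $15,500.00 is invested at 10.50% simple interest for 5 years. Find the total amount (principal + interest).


Total amount formula: A = P(1 + rt) = P + P·r·t
Interest: I = P × r × t = $15,500.00 × 0.105 × 5 = $8,137.50
A = P + I = $15,500.00 + $8,137.50 = $23,637.50

A = P + I = P(1 + rt) = $23,637.50


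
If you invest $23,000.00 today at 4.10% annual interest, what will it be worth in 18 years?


Future value formula: FV = PV × (1 + r)^t
FV = $23,000.00 × (1 + 0.041)^18
FV = $23,000.00 × 2.061167
FV = $47,406.84

FV = PV × (1 + r)^t = $47,406.84


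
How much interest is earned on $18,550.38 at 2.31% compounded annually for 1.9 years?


Compound interest earned = final amount − principal.
A = P(1 + r/n)^(nt) = $18,550.38 × (1 + 0.0231/1)^(1 × 1.9) = $19,373.01
Interest = A − P = $19,373.01 − $18,550.38 = $822.63

Interest = A - P = $822.63


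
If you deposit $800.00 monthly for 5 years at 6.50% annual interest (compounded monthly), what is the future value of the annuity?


Future value of an ordinary annuity: FV = PMT × ((1 + r)^n − 1) / r
Monthly rate r = 0.065/12 ≈ 0.00541667, n = 60
FV = $800.00 × ((1 + 0.065/12)^60 − 1) / (0.065/12)
FV = $800.00 × 70.673968
FV = $56,539.17

FV = PMT × ((1+r)^n - 1)/r = $56,539.17


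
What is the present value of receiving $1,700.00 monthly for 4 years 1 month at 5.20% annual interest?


Present value of an ordinary annuity: PV = PMT × (1 − (1 + r)^(−n)) / r
Monthly rate r = 0.052/12 ≈ 0.00433333, n = 49
PV = $1,700.00 × (1 − (1 + 0.052/12)^(−49)) / (0.052/12)
PV = $1,700.00 × 44.061659
PV = $74,904.82

PV = PMT × (1-(1+r)^(-n))/r = $74,904.82


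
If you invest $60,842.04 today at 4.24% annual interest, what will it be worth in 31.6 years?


Future value formula: FV = PV × (1 + r)^t
FV = $60,842.04 × (1 + 0.0424)^31.6
FV = $60,842.04 × 3.7143868
FV = $225,990.87

FV = PV × (1 + r)^t = $225,990.87


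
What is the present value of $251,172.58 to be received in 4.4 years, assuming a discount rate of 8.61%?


Present value formula: PV = FV / (1 + r)^t
PV = $251,172.58 / (1 + 0.0861)^4.4
PV = $251,172.58 / 1.43822615
PV = $174,640.53

PV = FV / (1 + r)^t = $174,640.53


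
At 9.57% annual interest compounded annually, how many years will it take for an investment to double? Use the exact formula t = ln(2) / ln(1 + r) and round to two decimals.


Doubling condition: (1 + r)^t = 2
Take ln of both sides: t × ln(1 + r) = ln(2)
t = ln(2) / ln(1 + r)
t = 0.693147 / 0.091393
t = 7.58

t = ln(2) / ln(1 + r) = 7.58 years


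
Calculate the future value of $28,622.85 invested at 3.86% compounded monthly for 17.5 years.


Compound interest formula: A = P(1 + r/n)^(nt)
A = $28,622.85 × (1 + 0.0386/12)^(12 × 17.5)
Growth factor: (1 + 0.0386/12)^210 = 1.962886
A = $28,622.85 × 1.962886
A = $56,183.39

A = P(1 + r/n)^(nt) = $56,183.39


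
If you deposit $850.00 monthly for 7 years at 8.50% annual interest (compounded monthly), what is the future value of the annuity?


Future value of an ordinary annuity: FV = PMT × ((1 + r)^n − 1) / r
Monthly rate r = 0.085/12 ≈ 0.00708333, n = 84
FV = $850.00 × ((1 + 0.085/12)^84 − 1) / (0.085/12)
FV = $850.00 × 114.2445588
FV = $97,107.87

FV = PMT × ((1+r)^n - 1)/r = $97,107.87


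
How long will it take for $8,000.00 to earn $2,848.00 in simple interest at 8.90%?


Rearrange the simple interest formula for t:
I = P × r × t  ⇒  t = I / (P × r)
t = $2,848.00 / ($8,000.00 × 0.089)
t = 4

t = I/(P×r) = 4 years


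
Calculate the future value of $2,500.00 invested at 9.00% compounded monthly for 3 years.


Compound interest formula: A = P(1 + r/n)^(nt)
A = $2,500.00 × (1 + 0.09/12)^(12 × 3)
Growth factor: (1 + 0.09/12)^36 = 1.308645
A = $2,500.00 × 1.308645
A = $3,271.61

A = P(1 + r/n)^(nt) = $3,271.61


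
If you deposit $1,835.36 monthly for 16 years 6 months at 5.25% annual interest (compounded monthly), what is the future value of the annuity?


Future value of an ordinary annuity: FV = PMT × ((1 + r)^n − 1) / r
Monthly rate r = 0.0525/12 = 0.004375, n = 198
FV = $1,835.36 × ((1 + 0.0525/12)^198 − 1) / (0.0525/12)
FV = $1,835.36 × 313.940105
FV = $576,193.11

FV = PMT × ((1+r)^n - 1)/r = $576,193.11


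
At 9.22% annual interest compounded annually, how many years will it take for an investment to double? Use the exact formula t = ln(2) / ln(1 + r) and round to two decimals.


Doubling condition: (1 + r)^t = 2
Take ln of both sides: t × ln(1 + r) = ln(2)
t = ln(2) / ln(1 + r)
t = 0.693147 / 0.088194
t = 7.86

t = ln(2) / ln(1 + r) = 7.86 years


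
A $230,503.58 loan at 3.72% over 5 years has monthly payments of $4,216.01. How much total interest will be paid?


Total paid over the life of the loan = PMT × n.
Total paid = $4,216.01 × 60 = $252,960.60
Total interest = total paid − principal = $252,960.60 − $230,503.58 = $22,457.02

Total interest = (PMT × n) - PV = $22,457.02


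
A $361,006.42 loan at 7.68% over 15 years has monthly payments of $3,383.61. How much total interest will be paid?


Total paid over the life of the loan = PMT × n.
Total paid = $3,383.61 × 180 = $609,049.80
Total interest = total paid − principal = $609,049.80 − $361,006.42 = $248,043.38

Total interest = (PMT × n) - PV = $248,043.38


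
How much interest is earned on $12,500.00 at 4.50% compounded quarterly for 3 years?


Compound interest earned = final amount − principal.
A = P(1 + r/n)^(nt) = $12,500.00 × (1 + 0.045/4)^(4 × 3) = $14,295.93
Interest = A − P = $14,295.93 − $12,500.00 = $1,795.93

Interest = A - P = $1,795.93


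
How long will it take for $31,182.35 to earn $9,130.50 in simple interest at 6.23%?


Rearrange the simple interest formula for t:
I = P × r × t  ⇒  t = I / (P × r)
t = $9,130.50 / ($31,182.35 × 0.0623)
t = 4.7

t = I/(P×r) = 4.7 years


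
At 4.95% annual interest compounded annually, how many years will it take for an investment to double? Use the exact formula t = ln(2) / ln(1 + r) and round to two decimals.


Doubling condition: (1 + r)^t = 2
Take ln of both sides: t × ln(1 + r) = ln(2)
t = ln(2) / ln(1 + r)
t = 0.693147 / 0.048314
t = 14.35

t = ln(2) / ln(1 + r) = 14.35 years


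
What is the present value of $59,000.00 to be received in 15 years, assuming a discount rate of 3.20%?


Present value formula: PV = FV / (1 + r)^t
PV = $59,000.00 / (1 + 0.032)^15
PV = $59,000.00 / 1.603967
PV = $36,783.80

PV = FV / (1 + r)^t = $36,783.80


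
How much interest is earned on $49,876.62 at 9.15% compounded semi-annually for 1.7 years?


Compound interest earned = final amount − principal.
A = P(1 + r/n)^(nt) = $49,876.62 × (1 + 0.0915/2)^(2 × 1.7) = $58,069.99
Interest = A − P = $58,069.99 − $49,876.62 = $8,193.37

Interest = A - P = $8,193.37


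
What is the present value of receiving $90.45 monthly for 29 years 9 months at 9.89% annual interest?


Present value of an ordinary annuity: PV = PMT × (1 − (1 + r)^(−n)) / r
Monthly rate r = 0.0989/12 ≈ 0.00824167, n = 357
PV = $90.45 × (1 − (1 + 0.0989/12)^(−357)) / (0.0989/12)
PV = $90.45 × 114.857172
PV = $10,388.83

PV = PMT × (1-(1+r)^(-n))/r = $10,388.83


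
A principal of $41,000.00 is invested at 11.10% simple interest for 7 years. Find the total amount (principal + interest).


Total amount formula: A = P(1 + rt) = P + P·r·t
Interest: I = P × r × t = $41,000.00 × 0.111 × 7 = $31,857.00
A = P + I = $41,000.00 + $31,857.00 = $72,857.00

A = P + I = P(1 + rt) = $72,857.00


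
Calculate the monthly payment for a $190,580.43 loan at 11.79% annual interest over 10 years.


Loan payment formula: PMT = PV × r / (1 − (1 + r)^(−n))
Monthly rate r = 0.1179/12 = 0.009825, n = 120 months
Denominator: 1 − (1 + 0.1179/12)^(−120) = 0.690639
PMT = $190,580.43 × (0.1179/12) / 0.690639
PMT = $2,711.19 per month

PMT = PV × r / (1-(1+r)^(-n)) = $2,711.19/month


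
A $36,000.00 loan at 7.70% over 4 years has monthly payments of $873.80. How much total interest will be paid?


Total paid over the life of the loan = PMT × n.
Total paid = $873.80 × 48 = $41,942.40
Total interest = total paid − principal = $41,942.40 − $36,000.00 = $5,942.40

Total interest = (PMT × n) - PV = $5,942.40


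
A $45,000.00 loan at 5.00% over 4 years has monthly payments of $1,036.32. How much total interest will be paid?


Total paid over the life of the loan = PMT × n.
Total paid = $1,036.32 × 48 = $49,743.36
Total interest = total paid − principal = $49,743.36 − $45,000.00 = $4,743.36

Total interest = (PMT × n) - PV = $4,743.36


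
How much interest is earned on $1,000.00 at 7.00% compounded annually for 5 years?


Compound interest earned = final amount − principal.
A = P(1 + r/n)^(nt) = $1,000.00 × (1 + 0.07/1)^(1 × 5) = $1,402.55
Interest = A − P = $1,402.55 − $1,000.00 = $402.55

Interest = A - P = $402.55


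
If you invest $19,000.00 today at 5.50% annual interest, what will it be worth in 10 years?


Future value formula: FV = PV × (1 + r)^t
FV = $19,000.00 × (1 + 0.055)^10
FV = $19,000.00 × 1.708144
FV = $32,454.74

FV = PV × (1 + r)^t = $32,454.74


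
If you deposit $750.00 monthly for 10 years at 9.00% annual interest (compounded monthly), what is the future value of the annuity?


Future value of an ordinary annuity: FV = PMT × ((1 + r)^n − 1) / r
Monthly rate r = 0.09/12 = 0.0075, n = 120
FV = $750.00 × ((1 + 0.09/12)^120 − 1) / (0.09/12)
FV = $750.00 × 193.514277
FV = $145,135.71

FV = PMT × ((1+r)^n - 1)/r = $145,135.71


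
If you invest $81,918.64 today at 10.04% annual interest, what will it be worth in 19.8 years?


Future value formula: FV = PV × (1 + r)^t
FV = $81,918.64 × (1 + 0.1004)^19.8
FV = $81,918.64 × 6.6481608
FV = $544,608.29

FV = PV × (1 + r)^t = $544,608.29


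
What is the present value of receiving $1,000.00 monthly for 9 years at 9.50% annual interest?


Present value of an ordinary annuity: PV = PMT × (1 − (1 + r)^(−n)) / r
Monthly rate r = 0.095/12 ≈ 0.00791667, n = 108
PV = $1,000.00 × (1 − (1 + 0.095/12)^(−108)) / (0.095/12)
PV = $1,000.00 × 72.414648
PV = $72,414.65

PV = PMT × (1-(1+r)^(-n))/r = $72,414.65


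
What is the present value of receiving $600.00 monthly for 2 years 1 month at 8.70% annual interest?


Present value of an ordinary annuity: PV = PMT × (1 − (1 + r)^(−n)) / r
Monthly rate r = 0.087/12 = 0.00725, n = 25
PV = $600.00 × (1 − (1 + 0.087/12)^(−25)) / (0.087/12)
PV = $600.00 × 22.790009
PV = $13,674.01

PV = PMT × (1-(1+r)^(-n))/r = $13,674.01


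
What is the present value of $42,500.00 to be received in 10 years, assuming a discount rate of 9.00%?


Present value formula: PV = FV / (1 + r)^t
PV = $42,500.00 / (1 + 0.09)^10
PV = $42,500.00 / 2.367364
PV = $17,952.46

PV = FV / (1 + r)^t = $17,952.46


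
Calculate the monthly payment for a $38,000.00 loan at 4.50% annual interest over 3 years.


Loan payment formula: PMT = PV × r / (1 − (1 + r)^(−n))
Monthly rate r = 0.045/12 = 0.00375, n = 36 months
Denominator: 1 − (1 + 0.045/12)^(−36) = 0.1260635
PMT = $38,000.00 × (0.045/12) / 0.1260635
PMT = $1,130.38 per month

PMT = PV × r / (1-(1+r)^(-n)) = $1,130.38/month


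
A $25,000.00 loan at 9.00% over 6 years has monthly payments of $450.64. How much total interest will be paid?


Total paid over the life of the loan = PMT × n.
Total paid = $450.64 × 72 = $32,446.08
Total interest = total paid − principal = $32,446.08 − $25,000.00 = $7,446.08

Total interest = (PMT × n) - PV = $7,446.08


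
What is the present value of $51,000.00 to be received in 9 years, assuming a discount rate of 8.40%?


Present value formula: PV = FV / (1 + r)^t
PV = $51,000.00 / (1 + 0.084)^9
PV = $51,000.00 / 2.066634
PV = $24,677.81

PV = FV / (1 + r)^t = $24,677.81


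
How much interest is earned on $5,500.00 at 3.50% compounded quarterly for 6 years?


Compound interest earned = final amount − principal.
A = P(1 + r/n)^(nt) = $5,500.00 × (1 + 0.035/4)^(4 × 6) = $6,779.03
Interest = A − P = $6,779.03 − $5,500.00 = $1,279.03

Interest = A - P = $1,279.03


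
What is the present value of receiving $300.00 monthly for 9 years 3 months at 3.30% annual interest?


Present value of an ordinary annuity: PV = PMT × (1 − (1 + r)^(−n)) / r
Monthly rate r = 0.033/12 = 0.00275, n = 111
PV = $300.00 × (1 − (1 + 0.033/12)^(−111)) / (0.033/12)
PV = $300.00 × 95.546210
PV = $28,663.86

PV = PMT × (1-(1+r)^(-n))/r = $28,663.86


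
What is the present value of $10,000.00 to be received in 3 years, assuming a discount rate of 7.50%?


Present value formula: PV = FV / (1 + r)^t
PV = $10,000.00 / (1 + 0.075)^3
PV = $10,000.00 / 1.2422969
PV = $8,049.61

PV = FV / (1 + r)^t = $8,049.61


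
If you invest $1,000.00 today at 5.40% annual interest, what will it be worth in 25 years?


Future value formula: FV = PV × (1 + r)^t
FV = $1,000.00 × (1 + 0.054)^25
FV = $1,000.00 × 3.724048
FV = $3,724.05

FV = PV × (1 + r)^t = $3,724.05


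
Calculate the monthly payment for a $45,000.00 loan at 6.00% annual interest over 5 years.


Loan payment formula: PMT = PV × r / (1 − (1 + r)^(−n))
Monthly rate r = 0.06/12 = 0.005, n = 60 months
Denominator: 1 − (1 + 0.06/12)^(−60) = 0.258628
PMT = $45,000.00 × (0.06/12) / 0.258628
PMT = $869.98 per month

PMT = PV × r / (1-(1+r)^(-n)) = $869.98/month


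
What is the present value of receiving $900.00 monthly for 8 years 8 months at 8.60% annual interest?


Present value of an ordinary annuity: PV = PMT × (1 − (1 + r)^(−n)) / r
Monthly rate r = 0.086/12 ≈ 0.00716667, n = 104
PV = $900.00 × (1 − (1 + 0.086/12)^(−104)) / (0.086/12)
PV = $900.00 × 73.138713
PV = $65,824.84

PV = PMT × (1-(1+r)^(-n))/r = $65,824.84


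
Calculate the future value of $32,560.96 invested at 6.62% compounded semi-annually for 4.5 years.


Compound interest formula: A = P(1 + r/n)^(nt)
A = $32,560.96 × (1 + 0.0662/2)^(2 × 4.5)
Growth factor: (1 + 0.0662/2)^9 = 1.3405446
A = $32,560.96 × 1.3405446
A = $43,649.42

A = P(1 + r/n)^(nt) = $43,649.42


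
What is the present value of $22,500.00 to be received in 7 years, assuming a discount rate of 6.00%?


Present value formula: PV = FV / (1 + r)^t
PV = $22,500.00 / (1 + 0.06)^7
PV = $22,500.00 / 1.503630
PV = $14,963.79

PV = FV / (1 + r)^t = $14,963.79


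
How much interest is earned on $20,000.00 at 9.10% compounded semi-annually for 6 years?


Compound interest earned = final amount − principal.
A = P(1 + r/n)^(nt) = $20,000.00 × (1 + 0.091/2)^(2 × 6) = $34,112.88
Interest = A − P = $34,112.88 − $20,000.00 = $14,112.88

Interest = A - P = $14,112.88


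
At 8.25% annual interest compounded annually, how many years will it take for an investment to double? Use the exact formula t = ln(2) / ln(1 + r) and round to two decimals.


Doubling condition: (1 + r)^t = 2
Take ln of both sides: t × ln(1 + r) = ln(2)
t = ln(2) / ln(1 + r)
t = 0.693147 / 0.079273
t = 8.74

t = ln(2) / ln(1 + r) = 8.74 years


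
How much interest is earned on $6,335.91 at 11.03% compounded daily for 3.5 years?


Compound interest earned = final amount − principal.
A = P(1 + r/n)^(nt) = $6,335.91 × (1 + 0.1103/365)^(365 × 3.5) = $9,320.58
Interest = A − P = $9,320.58 − $6,335.91 = $2,984.67

Interest = A - P = $2,984.67


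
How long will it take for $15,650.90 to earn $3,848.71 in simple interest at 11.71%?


Rearrange the simple interest formula for t:
I = P × r × t  ⇒  t = I / (P × r)
t = $3,848.71 / ($15,650.90 × 0.1171)
t = 2.1

t = I/(P×r) = 2.1 years
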